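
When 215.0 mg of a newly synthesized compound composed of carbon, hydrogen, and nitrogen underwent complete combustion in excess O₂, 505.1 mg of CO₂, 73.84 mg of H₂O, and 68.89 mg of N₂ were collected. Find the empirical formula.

C7H5N3

mol C = 0.5051 g CO₂ ÷ 44.009 g/mol = 0.011477 mol
mol H = 2 × 0.07384 g H₂O ÷ 18.015 g/mol = 0.0081976 mol
mol N = 2 × 0.06889 g N₂ ÷ 28.014 g/mol = 0.0049183 mol
Divide by the smallest (0.0049183 mol): C 2.334, H 1.667, N 1.000
Multiplying each by 3 gives whole numbers: C 7.00, H 5.00, N 3.00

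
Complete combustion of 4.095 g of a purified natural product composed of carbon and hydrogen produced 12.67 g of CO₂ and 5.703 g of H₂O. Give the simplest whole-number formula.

C5H11

mol C = 12.67 g CO₂ ÷ 44.009 g/mol = 0.28790 mol
mol H = 2 × 5.703 g H₂O ÷ 18.015 g/mol = 0.63314 mol
Divide by the smallest (0.28790 mol): C 1.000, H 2.199
Multiplying each by 5 gives whole numbers: C 5.00, H 11.00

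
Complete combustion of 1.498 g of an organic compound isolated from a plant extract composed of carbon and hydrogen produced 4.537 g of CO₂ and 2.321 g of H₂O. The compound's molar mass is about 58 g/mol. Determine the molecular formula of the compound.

C4H10

mol C = 4.537 g CO₂ ÷ 44.009 g/mol = 0.10309 mol
mol H = 2 × 2.321 g H₂O ÷ 18.015 g/mol = 0.25767 mol
Divide by the smallest (0.10309 mol): C 1.000, H 2.499
Multiplying each by 2 gives whole numbers: C 2.00, H 5.00
Empirical formula: C2H5
Empirical-formula mass = 29.06 g/mol; 58 ÷ 29.06 ≈ 2, so the molecular formula is C4H10.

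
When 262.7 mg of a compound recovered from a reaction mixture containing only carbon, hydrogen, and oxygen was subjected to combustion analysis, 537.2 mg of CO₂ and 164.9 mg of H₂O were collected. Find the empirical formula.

C2H3O

mol C = 0.5372 g CO₂ ÷ 44.009 g/mol = 0.012207 mol
mol H = 2 × 0.1649 g H₂O ÷ 18.015 g/mol = 0.018307 mol
mass O = 0.2627 − (0.14661 + 0.018453) = 0.097633 g → mol O = 0.097633 ÷ 15.999 = 0.0061025 mol
Divide by the smallest (0.0061025 mol): C 2.000, H 3.000, O 1.000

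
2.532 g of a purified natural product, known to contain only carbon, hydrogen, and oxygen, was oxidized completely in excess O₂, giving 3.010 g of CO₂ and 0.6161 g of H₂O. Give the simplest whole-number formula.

C2H2O3

mol C = 3.010 g CO₂ ÷ 44.009 g/mol = 0.068395 mol
mol H = 2 × 0.6161 g H₂O ÷ 18.015 g/mol = 0.068399 mol
mass O = 2.532 − (0.82149 + 0.068946) = 1.6416 g → mol O = 1.6416 ÷ 15.999 = 0.10260 mol
Divide by the smallest (0.068395 mol): C 1.000, H 1.000, O 1.500
Multiplying each by 2 gives whole numbers: C 2.00, H 2.00, O 3.00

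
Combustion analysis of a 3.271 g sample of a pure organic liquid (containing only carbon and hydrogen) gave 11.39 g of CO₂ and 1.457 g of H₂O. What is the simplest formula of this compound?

mol C = 11.39 g CO₂ ÷ 44.009 g/mol = 0.25881 mol
mol H = 2 × 1.457 g H₂O ÷ 18.015 g/mol = 0.16175 mol
Divide by the smallest (0.16175 mol): C 1.600, H 1.000
Multiplying each by 5 gives whole numbers: C 8.00, H 5.00

C8H5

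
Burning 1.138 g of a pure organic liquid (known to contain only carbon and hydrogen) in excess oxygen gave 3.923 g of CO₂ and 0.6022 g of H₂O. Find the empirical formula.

C4H3

mol C = 3.923 g CO₂ ÷ 44.009 g/mol = 0.089141 mol
mol H = 2 × 0.6022 g H₂O ÷ 18.015 g/mol = 0.066855 mol
Divide by the smallest (0.066855 mol): C 1.333, H 1.000
Multiplying each by 3 gives whole numbers: C 4.00, H 3.00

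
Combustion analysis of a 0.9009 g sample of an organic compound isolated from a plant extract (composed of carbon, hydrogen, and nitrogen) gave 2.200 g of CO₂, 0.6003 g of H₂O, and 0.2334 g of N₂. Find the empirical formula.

mol C = 2.200 g CO₂ ÷ 44.009 g/mol = 0.049990 mol
mol H = 2 × 0.6003 g H₂O ÷ 18.015 g/mol = 0.066644 mol
mol N = 2 × 0.2334 g N₂ ÷ 28.014 g/mol = 0.016663 mol
Divide by the smallest (0.016663 mol): C 3.000, H 4.000, N 1.000

C3H4N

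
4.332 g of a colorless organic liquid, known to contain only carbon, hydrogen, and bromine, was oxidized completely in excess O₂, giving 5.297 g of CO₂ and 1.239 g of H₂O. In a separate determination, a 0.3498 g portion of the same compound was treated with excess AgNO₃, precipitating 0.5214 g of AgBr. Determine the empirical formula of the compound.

C7H8Br2

mol C = 5.297 g CO₂ ÷ 44.009 g/mol = 0.12036 mol
mol H = 2 × 1.239 g H₂O ÷ 18.015 g/mol = 0.13755 mol
From the AgBr data: mol Br per gram of compound = (0.5214 ÷ 187.772) ÷ 0.3498 = 0.0079382 mol/g, so in the 4.332 g combustion sample mol Br = 0.034388 mol
Divide by the smallest (0.034388 mol): C 3.500, H 4.000, Br 1.000
Multiplying each by 2 gives whole numbers: C 7.00, H 8.00, Br 2.00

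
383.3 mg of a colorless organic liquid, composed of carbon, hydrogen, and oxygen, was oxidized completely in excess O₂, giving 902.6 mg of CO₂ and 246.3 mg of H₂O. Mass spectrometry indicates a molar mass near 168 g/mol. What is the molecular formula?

C9H12O3

mol C = 0.9026 g CO₂ ÷ 44.009 g/mol = 0.020509 mol
mol H = 2 × 0.2463 g H₂O ÷ 18.015 g/mol = 0.027344 mol
mass O = 0.3833 − (0.24634 + 0.027563) = 0.10940 g → mol O = 0.10940 ÷ 15.999 = 0.0068378 mol
Divide by the smallest (0.0068378 mol): C 2.999, H 3.999, O 1.000
Empirical formula: C3H4O
Empirical-formula mass = 56.06 g/mol; 168 ÷ 56.06 ≈ 3, so the molecular formula is C9H12O3.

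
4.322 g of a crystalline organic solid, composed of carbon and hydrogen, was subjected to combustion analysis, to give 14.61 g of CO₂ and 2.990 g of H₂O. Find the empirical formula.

CH

mol C = 14.61 g CO₂ ÷ 44.009 g/mol = 0.33198 mol
mol H = 2 × 2.990 g H₂O ÷ 18.015 g/mol = 0.33195 mol
Divide by the smallest (0.33195 mol): C 1.000, H 1.000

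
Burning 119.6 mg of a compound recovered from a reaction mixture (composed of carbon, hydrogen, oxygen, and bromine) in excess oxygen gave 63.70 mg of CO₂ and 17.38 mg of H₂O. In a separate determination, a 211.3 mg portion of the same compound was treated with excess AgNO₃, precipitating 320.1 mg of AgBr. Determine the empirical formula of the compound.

mol C = 0.06370 g CO₂ ÷ 44.009 g/mol = 0.0014474 mol
mol H = 2 × 0.01738 g H₂O ÷ 18.015 g/mol = 0.0019295 mol
From the AgBr data: mol Br per gram of compound = (0.3201 ÷ 187.772) ÷ 0.2113 = 0.0080678 mol/g, so in the 0.1196 g combustion sample mol Br = 0.00096491 mol
mass O = 0.1196 − (0.017385 + 0.0019449 + 0.077100) = 0.023170 g → mol O = 0.023170 ÷ 15.999 = 0.0014482 mol
Divide by the smallest (0.00096491 mol): C 1.500, H 2.000, Br 1.000, O 1.501
Multiplying each by 2 gives whole numbers: C 3.00, H 4.00, Br 2.00, O 3.00

C3H4Br2O3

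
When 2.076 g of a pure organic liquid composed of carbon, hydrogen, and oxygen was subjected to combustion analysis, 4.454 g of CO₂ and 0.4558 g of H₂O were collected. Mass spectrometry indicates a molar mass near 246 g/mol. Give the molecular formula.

mol C = 4.454 g CO₂ ÷ 44.009 g/mol = 0.10121 mol
mol H = 2 × 0.4558 g H₂O ÷ 18.015 g/mol = 0.050602 mol
mass O = 2.076 − (1.2156 + 0.051007) = 0.80940 g → mol O = 0.80940 ÷ 15.999 = 0.050591 mol
Divide by the smallest (0.050591 mol): C 2.000, H 1.000, O 1.000
Empirical formula: C2HO
Empirical-formula mass = 41.03 g/mol; 246 ÷ 41.03 ≈ 6, so the molecular formula is C12H6O6.

C12H6O6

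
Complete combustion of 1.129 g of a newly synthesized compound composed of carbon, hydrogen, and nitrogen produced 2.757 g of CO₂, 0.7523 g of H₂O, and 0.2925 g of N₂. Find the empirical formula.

C3H4N

mol C = 2.757 g CO₂ ÷ 44.009 g/mol = 0.062646 mol
mol H = 2 × 0.7523 g H₂O ÷ 18.015 g/mol = 0.083519 mol
mol N = 2 × 0.2925 g N₂ ÷ 28.014 g/mol = 0.020882 mol
Divide by the smallest (0.020882 mol): C 3.000, H 4.000, N 1.000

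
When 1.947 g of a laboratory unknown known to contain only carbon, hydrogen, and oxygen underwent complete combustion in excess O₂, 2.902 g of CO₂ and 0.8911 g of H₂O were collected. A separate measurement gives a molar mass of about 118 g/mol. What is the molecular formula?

C4H6O4

mol C = 2.902 g CO₂ ÷ 44.009 g/mol = 0.065941 mol
mol H = 2 × 0.8911 g H₂O ÷ 18.015 g/mol = 0.098929 mol
mass O = 1.947 − (0.79202 + 0.099720) = 1.0553 g → mol O = 1.0553 ÷ 15.999 = 0.065958 mol
Divide by the smallest (0.065941 mol): C 1.000, H 1.500, O 1.000
Multiplying each by 2 gives whole numbers: C 2.00, H 3.00, O 2.00
Empirical formula: C2H3O2
Empirical-formula mass = 59.04 g/mol; 118 ÷ 59.04 ≈ 2, so the molecular formula is C4H6O4.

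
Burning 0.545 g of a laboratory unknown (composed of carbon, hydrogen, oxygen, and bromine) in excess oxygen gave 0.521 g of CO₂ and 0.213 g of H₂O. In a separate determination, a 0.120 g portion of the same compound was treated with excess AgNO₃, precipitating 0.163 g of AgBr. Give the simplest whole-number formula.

mol C = 0.521 g CO₂ ÷ 44.009 g/mol = 0.01184 mol
mol H = 2 × 0.213 g H₂O ÷ 18.015 g/mol = 0.02365 mol
From the AgBr data: mol Br per gram of compound = (0.163 ÷ 187.772) ÷ 0.120 = 0.007234 mol/g, so in the 0.545 g combustion sample mol Br = 0.003943 mol
mass O = 0.545 − (0.1422 + 0.02384 + 0.3150) = 0.06395 g → mol O = 0.06395 ÷ 15.999 = 0.003997 mol
Divide by the smallest (0.003943 mol): C 3.003, H 5.998, Br 1.000, O 1.014

C3H6BrO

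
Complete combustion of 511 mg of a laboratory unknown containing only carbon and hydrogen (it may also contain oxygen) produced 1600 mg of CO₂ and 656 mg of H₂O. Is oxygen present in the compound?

no

mol C = 1.60 g CO₂ ÷ 44.009 g/mol = 0.03636 mol
mol H = 2 × 0.656 g H₂O ÷ 18.015 g/mol = 0.07283 mol
C and H together account for 0.5101 g — essentially the entire 0.511 g sample — so the compound contains no oxygen.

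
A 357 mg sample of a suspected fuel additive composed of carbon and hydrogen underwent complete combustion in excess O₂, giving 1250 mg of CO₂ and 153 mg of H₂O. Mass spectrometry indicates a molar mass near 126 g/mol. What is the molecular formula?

mol C = 1.25 g CO₂ ÷ 44.009 g/mol = 0.02840 mol
mol H = 2 × 0.153 g H₂O ÷ 18.015 g/mol = 0.01699 mol
Divide by the smallest (0.01699 mol): C 1.672, H 1.000
Multiplying each by 3 gives whole numbers: C 5.02, H 3.00
Empirical formula: C5H3
Empirical-formula mass = 63.08 g/mol; 126 ÷ 63.08 ≈ 2, so the molecular formula is C10H6.

C10H6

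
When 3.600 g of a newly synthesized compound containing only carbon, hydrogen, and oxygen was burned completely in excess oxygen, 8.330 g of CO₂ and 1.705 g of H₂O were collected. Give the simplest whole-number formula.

mol C = 8.330 g CO₂ ÷ 44.009 g/mol = 0.18928 mol
mol H = 2 × 1.705 g H₂O ÷ 18.015 g/mol = 0.18929 mol
mass O = 3.600 − (2.2734 + 0.19080) = 1.1358 g → mol O = 1.1358 ÷ 15.999 = 0.070990 mol
Divide by the smallest (0.070990 mol): C 2.666, H 2.666, O 1.000
Multiplying each by 3 gives whole numbers: C 8.00, H 8.00, O 3.00

C8H8O3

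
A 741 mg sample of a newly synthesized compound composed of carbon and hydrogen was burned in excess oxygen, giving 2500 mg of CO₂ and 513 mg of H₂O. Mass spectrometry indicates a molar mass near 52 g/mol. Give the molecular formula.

C4H4

mol C = 2.50 g CO₂ ÷ 44.009 g/mol = 0.05681 mol
mol H = 2 × 0.513 g H₂O ÷ 18.015 g/mol = 0.05695 mol
Divide by the smallest (0.05681 mol): C 1.000, H 1.003
Empirical formula: CH
Empirical-formula mass = 13.02 g/mol; 52 ÷ 13.02 ≈ 4, so the molecular formula is C4H4.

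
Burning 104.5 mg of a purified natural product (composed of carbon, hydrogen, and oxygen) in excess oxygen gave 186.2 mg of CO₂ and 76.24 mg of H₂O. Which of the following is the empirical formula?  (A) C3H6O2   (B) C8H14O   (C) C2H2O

(A) C3H6O2

mol C = 0.1862 g CO₂ ÷ 44.009 g/mol = 0.0042310 mol
mol H = 2 × 0.07624 g H₂O ÷ 18.015 g/mol = 0.0084641 mol
mass O = 0.1045 − (0.050818 + 0.0085318) = 0.045150 g → mol O = 0.045150 ÷ 15.999 = 0.0028221 mol
Divide by the smallest (0.0028221 mol): C 1.499, H 2.999, O 1.000
Multiplying each by 2 gives whole numbers: C 3.00, H 6.00, O 2.00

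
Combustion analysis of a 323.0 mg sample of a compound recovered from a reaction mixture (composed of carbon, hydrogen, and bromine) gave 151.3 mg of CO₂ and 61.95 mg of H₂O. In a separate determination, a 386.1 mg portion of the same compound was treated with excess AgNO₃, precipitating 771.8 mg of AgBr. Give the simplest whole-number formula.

mol C = 0.1513 g CO₂ ÷ 44.009 g/mol = 0.0034379 mol
mol H = 2 × 0.06195 g H₂O ÷ 18.015 g/mol = 0.0068776 mol
From the AgBr data: mol Br per gram of compound = (0.7718 ÷ 187.772) ÷ 0.3861 = 0.010646 mol/g, so in the 0.3230 g combustion sample mol Br = 0.0034386 mol
Divide by the smallest (0.0034379 mol): C 1.000, H 2.001, Br 1.000

CH2Br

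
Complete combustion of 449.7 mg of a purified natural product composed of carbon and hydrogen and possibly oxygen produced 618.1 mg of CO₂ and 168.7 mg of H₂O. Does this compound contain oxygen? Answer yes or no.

mol C = 0.6181 g CO₂ ÷ 44.009 g/mol = 0.014045 mol
mol H = 2 × 0.1687 g H₂O ÷ 18.015 g/mol = 0.018729 mol
C and H account for only 0.18757 g of the 0.4497 g sample; the remaining 0.26213 g must be oxygen.

yes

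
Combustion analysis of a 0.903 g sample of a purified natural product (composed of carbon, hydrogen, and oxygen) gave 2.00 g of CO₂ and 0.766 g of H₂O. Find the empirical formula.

mol C = 2.00 g CO₂ ÷ 44.009 g/mol = 0.04545 mol
mol H = 2 × 0.766 g H₂O ÷ 18.015 g/mol = 0.08504 mol
mass O = 0.903 − (0.5458 + 0.08572) = 0.2714 g → mol O = 0.2714 ÷ 15.999 = 0.01697 mol
Divide by the smallest (0.01697 mol): C 2.679, H 5.012, O 1.000
Multiplying each by 3 gives whole numbers: C 8.04, H 15.04, O 3.00

C8H15O3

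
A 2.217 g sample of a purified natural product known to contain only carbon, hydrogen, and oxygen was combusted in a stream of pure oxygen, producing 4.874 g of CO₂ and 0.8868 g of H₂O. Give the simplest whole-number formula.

C9H8O4

mol C = 4.874 g CO₂ ÷ 44.009 g/mol = 0.11075 mol
mol H = 2 × 0.8868 g H₂O ÷ 18.015 g/mol = 0.098451 mol
mass O = 2.217 − (1.3302 + 0.099239) = 0.78754 g → mol O = 0.78754 ÷ 15.999 = 0.049224 mol
Divide by the smallest (0.049224 mol): C 2.250, H 2.000, O 1.000
Multiplying each by 4 gives whole numbers: C 9.00, H 8.00, O 4.00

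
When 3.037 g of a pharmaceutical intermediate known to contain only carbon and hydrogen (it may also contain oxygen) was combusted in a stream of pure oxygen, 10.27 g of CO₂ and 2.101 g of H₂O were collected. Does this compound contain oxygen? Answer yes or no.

mol C = 10.27 g CO₂ ÷ 44.009 g/mol = 0.23336 mol
mol H = 2 × 2.101 g H₂O ÷ 18.015 g/mol = 0.23325 mol
C and H together account for 3.0380 g — essentially the entire 3.037 g sample — so the compound contains no oxygen.

no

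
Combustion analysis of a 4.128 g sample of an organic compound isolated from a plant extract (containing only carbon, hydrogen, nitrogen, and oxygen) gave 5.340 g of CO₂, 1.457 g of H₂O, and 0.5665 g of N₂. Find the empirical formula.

C3H4NO3

mol C = 5.340 g CO₂ ÷ 44.009 g/mol = 0.12134 mol
mol H = 2 × 1.457 g H₂O ÷ 18.015 g/mol = 0.16175 mol
mol N = 2 × 0.5665 g N₂ ÷ 28.014 g/mol = 0.040444 mol
mass O = 4.128 − (1.4574 + 0.16305 + 0.56650) = 1.9411 g → mol O = 1.9411 ÷ 15.999 = 0.12132 mol
Divide by the smallest (0.040444 mol): C 3.000, H 3.999, N 1.000, O 3.000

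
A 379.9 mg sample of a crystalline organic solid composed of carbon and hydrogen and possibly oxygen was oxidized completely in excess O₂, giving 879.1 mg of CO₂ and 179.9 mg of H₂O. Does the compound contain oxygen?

yes

mol C = 0.8791 g CO₂ ÷ 44.009 g/mol = 0.019975 mol
mol H = 2 × 0.1799 g H₂O ÷ 18.015 g/mol = 0.019972 mol
C and H account for only 0.26006 g of the 0.3799 g sample; the remaining 0.11984 g must be oxygen.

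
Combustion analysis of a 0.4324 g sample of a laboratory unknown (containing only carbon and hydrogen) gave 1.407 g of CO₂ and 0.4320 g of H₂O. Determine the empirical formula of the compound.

C2H3

mol C = 1.407 g CO₂ ÷ 44.009 g/mol = 0.031971 mol
mol H = 2 × 0.4320 g H₂O ÷ 18.015 g/mol = 0.047960 mol
Divide by the smallest (0.031971 mol): C 1.000, H 1.500
Multiplying each by 2 gives whole numbers: C 2.00, H 3.00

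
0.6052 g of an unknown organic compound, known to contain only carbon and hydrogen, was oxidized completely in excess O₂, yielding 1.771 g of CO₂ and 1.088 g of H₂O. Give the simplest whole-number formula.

mol C = 1.771 g CO₂ ÷ 44.009 g/mol = 0.040242 mol
mol H = 2 × 1.088 g H₂O ÷ 18.015 g/mol = 0.12079 mol
Divide by the smallest (0.040242 mol): C 1.000, H 3.002

CH3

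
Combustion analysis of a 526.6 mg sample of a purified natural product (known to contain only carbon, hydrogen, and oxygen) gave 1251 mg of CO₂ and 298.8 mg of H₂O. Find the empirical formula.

mol C = 1.251 g CO₂ ÷ 44.009 g/mol = 0.028426 mol
mol H = 2 × 0.2988 g H₂O ÷ 18.015 g/mol = 0.033172 mol
mass O = 0.5266 − (0.34142 + 0.033438) = 0.15174 g → mol O = 0.15174 ÷ 15.999 = 0.0094842 mol
Divide by the smallest (0.0094842 mol): C 2.997, H 3.498, O 1.000
Multiplying each by 2 gives whole numbers: C 5.99, H 7.00, O 2.00

C6H7O2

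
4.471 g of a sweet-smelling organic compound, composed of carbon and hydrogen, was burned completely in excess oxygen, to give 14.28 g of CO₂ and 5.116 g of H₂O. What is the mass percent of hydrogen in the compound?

mol C = 14.28 g CO₂ ÷ 44.009 g/mol = 0.32448 mol
mol H = 2 × 5.116 g H₂O ÷ 18.015 g/mol = 0.56797 mol
mass % H = 0.57251 g ÷ 4.471 g × 100%

12.81%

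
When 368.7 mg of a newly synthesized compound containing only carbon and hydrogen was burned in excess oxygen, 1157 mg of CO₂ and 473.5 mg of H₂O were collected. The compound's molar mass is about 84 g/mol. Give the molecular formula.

C6H12

mol C = 1.157 g CO₂ ÷ 44.009 g/mol = 0.026290 mol
mol H = 2 × 0.4735 g H₂O ÷ 18.015 g/mol = 0.052567 mol
Divide by the smallest (0.026290 mol): C 1.000, H 2.000
Empirical formula: CH2
Empirical-formula mass = 14.03 g/mol; 84 ÷ 14.03 ≈ 6, so the molecular formula is C6H12.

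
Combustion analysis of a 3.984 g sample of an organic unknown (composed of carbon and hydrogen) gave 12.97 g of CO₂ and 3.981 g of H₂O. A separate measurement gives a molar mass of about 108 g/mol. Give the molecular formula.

C8H12

mol C = 12.97 g CO₂ ÷ 44.009 g/mol = 0.29471 mol
mol H = 2 × 3.981 g H₂O ÷ 18.015 g/mol = 0.44197 mol
Divide by the smallest (0.29471 mol): C 1.000, H 1.500
Multiplying each by 2 gives whole numbers: C 2.00, H 3.00
Empirical formula: C2H3
Empirical-formula mass = 27.05 g/mol; 108 ÷ 27.05 ≈ 4, so the molecular formula is C8H12.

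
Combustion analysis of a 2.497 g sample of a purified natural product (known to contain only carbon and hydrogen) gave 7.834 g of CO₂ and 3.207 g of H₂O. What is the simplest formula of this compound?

mol C = 7.834 g CO₂ ÷ 44.009 g/mol = 0.17801 mol
mol H = 2 × 3.207 g H₂O ÷ 18.015 g/mol = 0.35604 mol
Divide by the smallest (0.17801 mol): C 1.000, H 2.000

CH2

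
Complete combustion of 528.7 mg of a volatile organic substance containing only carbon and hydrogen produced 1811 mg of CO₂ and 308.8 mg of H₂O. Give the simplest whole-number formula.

mol C = 1.811 g CO₂ ÷ 44.009 g/mol = 0.041151 mol
mol H = 2 × 0.3088 g H₂O ÷ 18.015 g/mol = 0.034283 mol
Divide by the smallest (0.034283 mol): C 1.200, H 1.000
Multiplying each by 5 gives whole numbers: C 6.00, H 5.00

C6H5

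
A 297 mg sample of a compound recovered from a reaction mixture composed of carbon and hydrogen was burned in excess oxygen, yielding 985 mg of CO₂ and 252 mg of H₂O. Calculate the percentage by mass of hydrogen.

mol C = 0.985 g CO₂ ÷ 44.009 g/mol = 0.02238 mol
mol H = 2 × 0.252 g H₂O ÷ 18.015 g/mol = 0.02798 mol
mass % H = 0.02820 g ÷ 0.297 g × 100%

9.5%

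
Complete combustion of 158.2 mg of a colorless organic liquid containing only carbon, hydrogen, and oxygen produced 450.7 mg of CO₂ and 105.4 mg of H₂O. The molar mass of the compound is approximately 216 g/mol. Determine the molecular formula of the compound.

mol C = 0.4507 g CO₂ ÷ 44.009 g/mol = 0.010241 mol
mol H = 2 × 0.1054 g H₂O ÷ 18.015 g/mol = 0.011701 mol
mass O = 0.1582 − (0.12301 + 0.011795) = 0.023399 g → mol O = 0.023399 ÷ 15.999 = 0.0014625 mol
Divide by the smallest (0.0014625 mol): C 7.002, H 8.001, O 1.000
Empirical formula: C7H8O
Empirical-formula mass = 108.14 g/mol; 216 ÷ 108.14 ≈ 2, so the molecular formula is C14H16O2.

C14H16O2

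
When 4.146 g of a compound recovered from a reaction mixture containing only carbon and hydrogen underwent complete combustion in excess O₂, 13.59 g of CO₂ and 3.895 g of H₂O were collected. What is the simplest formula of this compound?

mol C = 13.59 g CO₂ ÷ 44.009 g/mol = 0.30880 mol
mol H = 2 × 3.895 g H₂O ÷ 18.015 g/mol = 0.43242 mol
Divide by the smallest (0.30880 mol): C 1.000, H 1.400
Multiplying each by 5 gives whole numbers: C 5.00, H 7.00

C5H7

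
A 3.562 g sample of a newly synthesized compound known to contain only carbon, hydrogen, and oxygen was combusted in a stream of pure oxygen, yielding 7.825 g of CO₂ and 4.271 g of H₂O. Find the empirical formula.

C3H8O

mol C = 7.825 g CO₂ ÷ 44.009 g/mol = 0.17780 mol
mol H = 2 × 4.271 g H₂O ÷ 18.015 g/mol = 0.47416 mol
mass O = 3.562 − (2.1356 + 0.47795) = 0.94844 g → mol O = 0.94844 ÷ 15.999 = 0.059281 mol
Divide by the smallest (0.059281 mol): C 2.999, H 7.999, O 1.000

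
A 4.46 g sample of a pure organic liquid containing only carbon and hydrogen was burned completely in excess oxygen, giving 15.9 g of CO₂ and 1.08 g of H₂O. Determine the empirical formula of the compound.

C3H

mol C = 15.9 g CO₂ ÷ 44.009 g/mol = 0.3613 mol
mol H = 2 × 1.08 g H₂O ÷ 18.015 g/mol = 0.1199 mol
Divide by the smallest (0.1199 mol): C 3.013, H 1.000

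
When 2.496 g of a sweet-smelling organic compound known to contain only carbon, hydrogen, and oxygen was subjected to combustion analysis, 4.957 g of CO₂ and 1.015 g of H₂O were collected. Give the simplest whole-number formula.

C7H7O4

mol C = 4.957 g CO₂ ÷ 44.009 g/mol = 0.11264 mol
mol H = 2 × 1.015 g H₂O ÷ 18.015 g/mol = 0.11268 mol
mass O = 2.496 − (1.3529 + 0.11359) = 1.0295 g → mol O = 1.0295 ÷ 15.999 = 0.064350 mol
Divide by the smallest (0.064350 mol): C 1.750, H 1.751, O 1.000
Multiplying each by 4 gives whole numbers: C 7.00, H 7.00, O 4.00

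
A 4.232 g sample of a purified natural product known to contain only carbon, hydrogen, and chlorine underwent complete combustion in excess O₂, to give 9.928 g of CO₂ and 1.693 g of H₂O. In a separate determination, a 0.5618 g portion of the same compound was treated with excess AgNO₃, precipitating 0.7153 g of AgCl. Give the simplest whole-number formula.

C6H5Cl

mol C = 9.928 g CO₂ ÷ 44.009 g/mol = 0.22559 mol
mol H = 2 × 1.693 g H₂O ÷ 18.015 g/mol = 0.18795 mol
From the AgCl data: mol Cl per gram of compound = (0.7153 ÷ 143.318) ÷ 0.5618 = 0.0088839 mol/g, so in the 4.232 g combustion sample mol Cl = 0.037597 mol
Divide by the smallest (0.037597 mol): C 6.000, H 4.999, Cl 1.000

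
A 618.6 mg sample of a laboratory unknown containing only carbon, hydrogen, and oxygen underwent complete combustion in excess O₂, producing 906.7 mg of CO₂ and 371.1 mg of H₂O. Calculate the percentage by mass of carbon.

mol C = 0.9067 g CO₂ ÷ 44.009 g/mol = 0.020603 mol
mol H = 2 × 0.3711 g H₂O ÷ 18.015 g/mol = 0.041199 mol
mass O = 0.6186 − (0.24746 + 0.041529) = 0.32961 g → mol O = 0.32961 ÷ 15.999 = 0.020602 mol
mass % C = 0.24746 g ÷ 0.6186 g × 100%

40.00%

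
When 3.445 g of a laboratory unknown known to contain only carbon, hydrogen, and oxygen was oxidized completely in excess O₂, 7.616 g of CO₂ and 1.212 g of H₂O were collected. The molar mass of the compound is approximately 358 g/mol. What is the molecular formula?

C18H14O8

mol C = 7.616 g CO₂ ÷ 44.009 g/mol = 0.17306 mol
mol H = 2 × 1.212 g H₂O ÷ 18.015 g/mol = 0.13455 mol
mass O = 3.445 − (2.0786 + 0.13563) = 1.2308 g → mol O = 1.2308 ÷ 15.999 = 0.076930 mol
Divide by the smallest (0.076930 mol): C 2.250, H 1.749, O 1.000
Multiplying each by 4 gives whole numbers: C 9.00, H 7.00, O 4.00
Empirical formula: C9H7O4
Empirical-formula mass = 179.15 g/mol; 358 ÷ 179.15 ≈ 2, so the molecular formula is C18H14O8.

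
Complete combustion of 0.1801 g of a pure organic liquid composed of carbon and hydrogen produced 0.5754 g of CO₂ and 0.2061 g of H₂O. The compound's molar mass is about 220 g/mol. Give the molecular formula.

C16H28

mol C = 0.5754 g CO₂ ÷ 44.009 g/mol = 0.013075 mol
mol H = 2 × 0.2061 g H₂O ÷ 18.015 g/mol = 0.022881 mol
Divide by the smallest (0.013075 mol): C 1.000, H 1.750
Multiplying each by 4 gives whole numbers: C 4.00, H 7.00
Empirical formula: C4H7
Empirical-formula mass = 55.10 g/mol; 220 ÷ 55.10 ≈ 4, so the molecular formula is C16H28.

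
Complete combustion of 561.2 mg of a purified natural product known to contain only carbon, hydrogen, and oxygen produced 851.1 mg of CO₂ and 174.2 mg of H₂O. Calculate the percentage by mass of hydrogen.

3.47%

mol C = 0.8511 g CO₂ ÷ 44.009 g/mol = 0.019339 mol
mol H = 2 × 0.1742 g H₂O ÷ 18.015 g/mol = 0.019339 mol
mass O = 0.5612 − (0.23228 + 0.019494) = 0.30942 g → mol O = 0.30942 ÷ 15.999 = 0.019340 mol
mass % H = 0.019494 g ÷ 0.5612 g × 100%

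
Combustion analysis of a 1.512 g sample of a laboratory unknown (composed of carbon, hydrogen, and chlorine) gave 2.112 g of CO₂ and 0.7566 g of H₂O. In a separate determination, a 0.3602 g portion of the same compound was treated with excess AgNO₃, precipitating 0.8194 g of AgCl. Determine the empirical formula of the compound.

C4H7Cl2

mol C = 2.112 g CO₂ ÷ 44.009 g/mol = 0.047990 mol
mol H = 2 × 0.7566 g H₂O ÷ 18.015 g/mol = 0.083997 mol
From the AgCl data: mol Cl per gram of compound = (0.8194 ÷ 143.318) ÷ 0.3602 = 0.015873 mol/g, so in the 1.512 g combustion sample mol Cl = 0.024000 mol
Divide by the smallest (0.024000 mol): C 2.000, H 3.500, Cl 1.000
Multiplying each by 2 gives whole numbers: C 4.00, H 7.00, Cl 2.00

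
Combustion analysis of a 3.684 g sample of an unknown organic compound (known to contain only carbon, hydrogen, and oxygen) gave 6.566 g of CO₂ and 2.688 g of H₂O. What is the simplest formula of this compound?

mol C = 6.566 g CO₂ ÷ 44.009 g/mol = 0.14920 mol
mol H = 2 × 2.688 g H₂O ÷ 18.015 g/mol = 0.29842 mol
mass O = 3.684 − (1.7920 + 0.30081) = 1.5912 g → mol O = 1.5912 ÷ 15.999 = 0.099456 mol
Divide by the smallest (0.099456 mol): C 1.500, H 3.001, O 1.000
Multiplying each by 2 gives whole numbers: C 3.00, H 6.00, O 2.00

C3H6O2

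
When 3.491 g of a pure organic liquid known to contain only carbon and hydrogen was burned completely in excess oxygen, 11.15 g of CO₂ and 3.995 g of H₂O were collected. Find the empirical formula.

mol C = 11.15 g CO₂ ÷ 44.009 g/mol = 0.25336 mol
mol H = 2 × 3.995 g H₂O ÷ 18.015 g/mol = 0.44352 mol
Divide by the smallest (0.25336 mol): C 1.000, H 1.751
Multiplying each by 4 gives whole numbers: C 4.00, H 7.00

C4H7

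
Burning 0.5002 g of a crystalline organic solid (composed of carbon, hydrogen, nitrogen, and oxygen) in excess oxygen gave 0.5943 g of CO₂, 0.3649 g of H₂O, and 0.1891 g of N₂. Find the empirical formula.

mol C = 0.5943 g CO₂ ÷ 44.009 g/mol = 0.013504 mol
mol H = 2 × 0.3649 g H₂O ÷ 18.015 g/mol = 0.040511 mol
mol N = 2 × 0.1891 g N₂ ÷ 28.014 g/mol = 0.013500 mol
mass O = 0.5002 − (0.16220 + 0.040835 + 0.18910) = 0.10807 g → mol O = 0.10807 ÷ 15.999 = 0.0067547 mol
Divide by the smallest (0.0067547 mol): C 1.999, H 5.997, N 1.999, O 1.000

C2H6N2O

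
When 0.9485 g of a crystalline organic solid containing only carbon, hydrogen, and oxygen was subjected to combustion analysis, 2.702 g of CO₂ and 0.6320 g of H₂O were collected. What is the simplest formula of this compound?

C7H8O

mol C = 2.702 g CO₂ ÷ 44.009 g/mol = 0.061397 mol
mol H = 2 × 0.6320 g H₂O ÷ 18.015 g/mol = 0.070164 mol
mass O = 0.9485 − (0.73743 + 0.070725) = 0.14034 g → mol O = 0.14034 ÷ 15.999 = 0.0087719 mol
Divide by the smallest (0.0087719 mol): C 6.999, H 7.999, O 1.000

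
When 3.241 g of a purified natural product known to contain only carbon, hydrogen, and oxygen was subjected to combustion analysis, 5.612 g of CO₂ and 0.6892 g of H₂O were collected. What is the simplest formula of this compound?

C5H3O4

mol C = 5.612 g CO₂ ÷ 44.009 g/mol = 0.12752 mol
mol H = 2 × 0.6892 g H₂O ÷ 18.015 g/mol = 0.076514 mol
mass O = 3.241 − (1.5316 + 0.077126) = 1.6322 g → mol O = 1.6322 ÷ 15.999 = 0.10202 mol
Divide by the smallest (0.076514 mol): C 1.667, H 1.000, O 1.333
Multiplying each by 3 gives whole numbers: C 5.00, H 3.00, O 4.00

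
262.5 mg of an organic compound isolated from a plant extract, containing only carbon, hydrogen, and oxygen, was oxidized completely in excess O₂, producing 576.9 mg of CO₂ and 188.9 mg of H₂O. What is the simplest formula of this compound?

mol C = 0.5769 g CO₂ ÷ 44.009 g/mol = 0.013109 mol
mol H = 2 × 0.1889 g H₂O ÷ 18.015 g/mol = 0.020971 mol
mass O = 0.2625 − (0.15745 + 0.021139) = 0.083912 g → mol O = 0.083912 ÷ 15.999 = 0.0052449 mol
Divide by the smallest (0.0052449 mol): C 2.499, H 3.998, O 1.000
Multiplying each by 2 gives whole numbers: C 5.00, H 8.00, O 2.00

C5H8O2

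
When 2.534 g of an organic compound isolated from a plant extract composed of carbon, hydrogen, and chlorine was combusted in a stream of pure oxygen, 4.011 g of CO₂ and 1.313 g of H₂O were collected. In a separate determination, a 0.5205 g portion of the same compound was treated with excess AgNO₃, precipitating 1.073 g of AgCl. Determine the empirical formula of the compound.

mol C = 4.011 g CO₂ ÷ 44.009 g/mol = 0.091140 mol
mol H = 2 × 1.313 g H₂O ÷ 18.015 g/mol = 0.14577 mol
From the AgCl data: mol Cl per gram of compound = (1.073 ÷ 143.318) ÷ 0.5205 = 0.014384 mol/g, so in the 2.534 g combustion sample mol Cl = 0.036449 mol
Divide by the smallest (0.036449 mol): C 2.500, H 3.999, Cl 1.000
Multiplying each by 2 gives whole numbers: C 5.00, H 8.00, Cl 2.00

C5H8Cl2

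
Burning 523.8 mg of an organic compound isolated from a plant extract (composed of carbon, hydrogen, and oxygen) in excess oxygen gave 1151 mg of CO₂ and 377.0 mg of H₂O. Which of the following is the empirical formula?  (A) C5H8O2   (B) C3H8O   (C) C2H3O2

(A) C5H8O2

mol C = 1.151 g CO₂ ÷ 44.009 g/mol = 0.026154 mol
mol H = 2 × 0.3770 g H₂O ÷ 18.015 g/mol = 0.041854 mol
mass O = 0.5238 − (0.31413 + 0.042189) = 0.16748 g → mol O = 0.16748 ÷ 15.999 = 0.010468 mol
Divide by the smallest (0.010468 mol): C 2.498, H 3.998, O 1.000
Multiplying each by 2 gives whole numbers: C 5.00, H 8.00, O 2.00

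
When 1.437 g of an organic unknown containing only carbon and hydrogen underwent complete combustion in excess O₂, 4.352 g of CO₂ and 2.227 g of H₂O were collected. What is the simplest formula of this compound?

C2H5

mol C = 4.352 g CO₂ ÷ 44.009 g/mol = 0.098889 mol
mol H = 2 × 2.227 g H₂O ÷ 18.015 g/mol = 0.24724 mol
Divide by the smallest (0.098889 mol): C 1.000, H 2.500
Multiplying each by 2 gives whole numbers: C 2.00, H 5.00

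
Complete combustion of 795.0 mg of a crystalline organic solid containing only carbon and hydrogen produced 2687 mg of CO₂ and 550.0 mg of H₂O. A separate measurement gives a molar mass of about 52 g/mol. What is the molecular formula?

C4H4

mol C = 2.687 g CO₂ ÷ 44.009 g/mol = 0.061056 mol
mol H = 2 × 0.5500 g H₂O ÷ 18.015 g/mol = 0.061060 mol
Divide by the smallest (0.061056 mol): C 1.000, H 1.000
Empirical formula: CH
Empirical-formula mass = 13.02 g/mol; 52 ÷ 13.02 ≈ 4, so the molecular formula is C4H4.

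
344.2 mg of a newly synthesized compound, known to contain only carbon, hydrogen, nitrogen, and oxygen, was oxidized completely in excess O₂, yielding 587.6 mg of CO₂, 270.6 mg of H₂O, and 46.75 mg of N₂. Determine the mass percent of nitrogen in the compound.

mol C = 0.5876 g CO₂ ÷ 44.009 g/mol = 0.013352 mol
mol H = 2 × 0.2706 g H₂O ÷ 18.015 g/mol = 0.030042 mol
mol N = 2 × 0.04675 g N₂ ÷ 28.014 g/mol = 0.0033376 mol
mass O = 0.3442 − (0.16037 + 0.030282 + 0.046750) = 0.10680 g → mol O = 0.10680 ÷ 15.999 = 0.0066754 mol
mass % N = 0.046750 g ÷ 0.3442 g × 100%

13.58%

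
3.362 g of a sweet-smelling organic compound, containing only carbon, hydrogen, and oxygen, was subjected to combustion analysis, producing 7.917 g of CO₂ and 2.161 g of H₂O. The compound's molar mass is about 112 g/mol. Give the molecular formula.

C6H8O2

mol C = 7.917 g CO₂ ÷ 44.009 g/mol = 0.17990 mol
mol H = 2 × 2.161 g H₂O ÷ 18.015 g/mol = 0.23991 mol
mass O = 3.362 − (2.1607 + 0.24183) = 0.95945 g → mol O = 0.95945 ÷ 15.999 = 0.059969 mol
Divide by the smallest (0.059969 mol): C 3.000, H 4.001, O 1.000
Empirical formula: C3H4O
Empirical-formula mass = 56.06 g/mol; 112 ÷ 56.06 ≈ 2, so the molecular formula is C6H8O2.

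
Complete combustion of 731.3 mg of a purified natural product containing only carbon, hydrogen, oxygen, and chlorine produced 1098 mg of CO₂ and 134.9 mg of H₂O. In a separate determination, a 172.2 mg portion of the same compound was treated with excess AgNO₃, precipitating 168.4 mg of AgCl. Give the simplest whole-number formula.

C5H3ClO3

mol C = 1.098 g CO₂ ÷ 44.009 g/mol = 0.024949 mol
mol H = 2 × 0.1349 g H₂O ÷ 18.015 g/mol = 0.014976 mol
From the AgCl data: mol Cl per gram of compound = (0.1684 ÷ 143.318) ÷ 0.1722 = 0.0068235 mol/g, so in the 0.7313 g combustion sample mol Cl = 0.0049900 mol
mass O = 0.7313 − (0.29967 + 0.015096 + 0.17690) = 0.23964 g → mol O = 0.23964 ÷ 15.999 = 0.014978 mol
Divide by the smallest (0.0049900 mol): C 5.000, H 3.001, Cl 1.000, O 3.002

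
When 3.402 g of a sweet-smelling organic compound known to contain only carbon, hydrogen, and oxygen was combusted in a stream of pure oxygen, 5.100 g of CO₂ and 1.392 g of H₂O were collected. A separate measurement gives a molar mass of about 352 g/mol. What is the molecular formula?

C12H16O12

mol C = 5.100 g CO₂ ÷ 44.009 g/mol = 0.11589 mol
mol H = 2 × 1.392 g H₂O ÷ 18.015 g/mol = 0.15454 mol
mass O = 3.402 − (1.3919 + 0.15577) = 1.8543 g → mol O = 1.8543 ÷ 15.999 = 0.11590 mol
Divide by the smallest (0.11589 mol): C 1.000, H 1.334, O 1.000
Multiplying each by 3 gives whole numbers: C 3.00, H 4.00, O 3.00
Empirical formula: C3H4O3
Empirical-formula mass = 88.06 g/mol; 352 ÷ 88.06 ≈ 4, so the molecular formula is C12H16O12.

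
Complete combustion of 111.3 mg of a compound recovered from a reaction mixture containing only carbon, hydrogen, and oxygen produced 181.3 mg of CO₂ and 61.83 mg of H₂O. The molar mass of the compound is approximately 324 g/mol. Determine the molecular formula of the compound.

mol C = 0.1813 g CO₂ ÷ 44.009 g/mol = 0.0041196 mol
mol H = 2 × 0.06183 g H₂O ÷ 18.015 g/mol = 0.0068643 mol
mass O = 0.1113 − (0.049481 + 0.0069192) = 0.054900 g → mol O = 0.054900 ÷ 15.999 = 0.0034315 mol
Divide by the smallest (0.0034315 mol): C 1.201, H 2.000, O 1.000
Multiplying each by 5 gives whole numbers: C 6.00, H 10.00, O 5.00
Empirical formula: C6H10O5
Empirical-formula mass = 162.14 g/mol; 324 ÷ 162.14 ≈ 2, so the molecular formula is C12H20O10.

C12H20O10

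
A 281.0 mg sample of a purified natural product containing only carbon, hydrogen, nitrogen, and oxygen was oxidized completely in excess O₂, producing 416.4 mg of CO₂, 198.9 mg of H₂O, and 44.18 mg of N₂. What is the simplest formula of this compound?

mol C = 0.4164 g CO₂ ÷ 44.009 g/mol = 0.0094617 mol
mol H = 2 × 0.1989 g H₂O ÷ 18.015 g/mol = 0.022082 mol
mol N = 2 × 0.04418 g N₂ ÷ 28.014 g/mol = 0.0031541 mol
mass O = 0.2810 − (0.11364 + 0.022258 + 0.044180) = 0.10092 g → mol O = 0.10092 ÷ 15.999 = 0.0063077 mol
Divide by the smallest (0.0031541 mol): C 3.000, H 7.001, N 1.000, O 2.000

C3H7NO2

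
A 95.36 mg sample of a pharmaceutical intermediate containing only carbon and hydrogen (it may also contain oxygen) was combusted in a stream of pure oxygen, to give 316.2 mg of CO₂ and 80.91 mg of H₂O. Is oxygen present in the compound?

no

mol C = 0.3162 g CO₂ ÷ 44.009 g/mol = 0.0071849 mol
mol H = 2 × 0.08091 g H₂O ÷ 18.015 g/mol = 0.0089825 mol
C and H together account for 0.095352 g — essentially the entire 0.09536 g sample — so the compound contains no oxygen.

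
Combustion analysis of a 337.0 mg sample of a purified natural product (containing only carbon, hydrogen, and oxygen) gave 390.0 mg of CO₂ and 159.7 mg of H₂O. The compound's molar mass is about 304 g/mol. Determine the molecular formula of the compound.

mol C = 0.3900 g CO₂ ÷ 44.009 g/mol = 0.0088618 mol
mol H = 2 × 0.1597 g H₂O ÷ 18.015 g/mol = 0.017730 mol
mass O = 0.3370 − (0.10644 + 0.017872) = 0.21269 g → mol O = 0.21269 ÷ 15.999 = 0.013294 mol
Divide by the smallest (0.0088618 mol): C 1.000, H 2.001, O 1.500
Multiplying each by 2 gives whole numbers: C 2.00, H 4.00, O 3.00
Empirical formula: C2H4O3
Empirical-formula mass = 76.05 g/mol; 304 ÷ 76.05 ≈ 4, so the molecular formula is C8H16O12.

C8H16O12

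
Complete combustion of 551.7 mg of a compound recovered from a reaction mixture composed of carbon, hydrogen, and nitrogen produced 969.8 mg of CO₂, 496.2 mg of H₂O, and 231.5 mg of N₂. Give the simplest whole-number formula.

mol C = 0.9698 g CO₂ ÷ 44.009 g/mol = 0.022036 mol
mol H = 2 × 0.4962 g H₂O ÷ 18.015 g/mol = 0.055087 mol
mol N = 2 × 0.2315 g N₂ ÷ 28.014 g/mol = 0.016527 mol
Divide by the smallest (0.016527 mol): C 1.333, H 3.333, N 1.000
Multiplying each by 3 gives whole numbers: C 4.00, H 10.00, N 3.00

C4H10N3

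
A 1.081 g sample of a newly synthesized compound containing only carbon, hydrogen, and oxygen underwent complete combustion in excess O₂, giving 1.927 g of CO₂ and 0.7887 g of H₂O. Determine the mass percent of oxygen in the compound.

43.18%

mol C = 1.927 g CO₂ ÷ 44.009 g/mol = 0.043786 mol
mol H = 2 × 0.7887 g H₂O ÷ 18.015 g/mol = 0.087560 mol
mass O = 1.081 − (0.52592 + 0.088261) = 0.46682 g → mol O = 0.46682 ÷ 15.999 = 0.029178 mol
mass % O = 0.46682 g ÷ 1.081 g × 100%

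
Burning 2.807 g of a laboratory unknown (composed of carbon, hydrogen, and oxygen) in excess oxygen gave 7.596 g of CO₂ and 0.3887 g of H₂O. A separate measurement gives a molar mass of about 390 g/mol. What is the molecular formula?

mol C = 7.596 g CO₂ ÷ 44.009 g/mol = 0.17260 mol
mol H = 2 × 0.3887 g H₂O ÷ 18.015 g/mol = 0.043153 mol
mass O = 2.807 − (2.0731 + 0.043498) = 0.69039 g → mol O = 0.69039 ÷ 15.999 = 0.043152 mol
Divide by the smallest (0.043152 mol): C 4.000, H 1.000, O 1.000
Empirical formula: C4HO
Empirical-formula mass = 65.05 g/mol; 390 ÷ 65.05 ≈ 6, so the molecular formula is C24H6O6.

C24H6O6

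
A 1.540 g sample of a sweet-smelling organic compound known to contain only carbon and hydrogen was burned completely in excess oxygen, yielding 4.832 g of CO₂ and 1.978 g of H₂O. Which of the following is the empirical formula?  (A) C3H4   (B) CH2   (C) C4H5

mol C = 4.832 g CO₂ ÷ 44.009 g/mol = 0.10980 mol
mol H = 2 × 1.978 g H₂O ÷ 18.015 g/mol = 0.21959 mol
Divide by the smallest (0.10980 mol): C 1.000, H 2.000

(B) CH2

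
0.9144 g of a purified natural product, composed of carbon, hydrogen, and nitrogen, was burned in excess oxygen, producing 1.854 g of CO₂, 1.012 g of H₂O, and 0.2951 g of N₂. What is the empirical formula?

mol C = 1.854 g CO₂ ÷ 44.009 g/mol = 0.042128 mol
mol H = 2 × 1.012 g H₂O ÷ 18.015 g/mol = 0.11235 mol
mol N = 2 × 0.2951 g N₂ ÷ 28.014 g/mol = 0.021068 mol
Divide by the smallest (0.021068 mol): C 2.000, H 5.333, N 1.000
Multiplying each by 3 gives whole numbers: C 6.00, H 16.00, N 3.00

C6H16N3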